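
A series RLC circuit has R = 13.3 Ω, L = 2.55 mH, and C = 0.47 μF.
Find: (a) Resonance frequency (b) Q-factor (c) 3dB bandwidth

Step 1 — Resonance condition Im(Z)=0 gives ω₀ = 1/√(LC).
Step 2 — ω₀ = 1/√(0.00255·4.7e-07) = 2.889e+04 rad/s.
Step 3 — f₀ = ω₀/(2π) = 4597 Hz.
Step 4 — Series Q: Q = ω₀L/R = 2.889e+04·0.00255/13.3 = 5.538.
Step 5 — 3dB bandwidth: Δω = ω₀/Q = 5216 rad/s; BW = Δω/(2π) = 830.1 Hz.

(a) f₀ = 4597 Hz  (b) Q = 5.538  (c) BW = 830.1 Hz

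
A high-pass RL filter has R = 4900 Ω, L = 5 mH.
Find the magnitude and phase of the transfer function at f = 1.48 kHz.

Step 1 — Angular frequency: ω = 2π·1480 = 9299 rad/s.
Step 2 — Transfer function: H(jω) = jωL/(R + jωL).
Step 3 — Numerator jωL = j·46.5; denominator R + jωL = 4900 + j46.5.
Step 4 — H = 9.003e-05 + j0.009488.
Step 5 — Magnitude: |H| = 0.009488 (-40.5 dB); phase: φ = 89.5°.

|H| = 0.009488 (-40.5 dB), φ = 89.5°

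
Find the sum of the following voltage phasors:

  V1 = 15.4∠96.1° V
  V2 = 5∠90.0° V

Step 1 — Convert each phasor to rectangular form:
  V1 = 15.4·(cos(96.1°) + j·sin(96.1°)) = -1.636 + j15.31 V
  V2 = 5·(cos(90.0°) + j·sin(90.0°)) = 0 + j5 V
Step 2 — Sum components: V_total = -1.636 + j20.31 V.
Step 3 — Convert to polar: |V_total| = 20.38 V, ∠V_total = 94.6°.

V_total = 20.38∠94.6° V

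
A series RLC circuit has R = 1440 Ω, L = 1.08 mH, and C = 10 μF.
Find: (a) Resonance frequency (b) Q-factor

Step 1 — Resonance condition Im(Z)=0 gives ω₀ = 1/√(LC).
Step 2 — ω₀ = 1/√(0.00108·1e-05) = 9623 rad/s.
Step 3 — f₀ = ω₀/(2π) = 1531 Hz.
Step 4 — Series Q: Q = ω₀L/R = 9623·0.00108/1440 = 0.007217.

(a) f₀ = 1531 Hz  (b) Q = 0.007217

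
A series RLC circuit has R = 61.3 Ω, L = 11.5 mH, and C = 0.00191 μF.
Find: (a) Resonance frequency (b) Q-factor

Step 1 — Resonance condition Im(Z)=0 gives ω₀ = 1/√(LC).
Step 2 — ω₀ = 1/√(0.0115·1.91e-09) = 2.134e+05 rad/s.
Step 3 — f₀ = ω₀/(2π) = 3.396e+04 Hz.
Step 4 — Series Q: Q = ω₀L/R = 2.134e+05·0.0115/61.3 = 40.03.

(a) f₀ = 3.396e+04 Hz  (b) Q = 40.03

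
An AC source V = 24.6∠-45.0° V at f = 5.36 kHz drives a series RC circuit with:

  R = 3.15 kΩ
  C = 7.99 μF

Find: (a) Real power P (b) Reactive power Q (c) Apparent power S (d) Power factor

Step 1 — Angular frequency: ω = 2π·f = 2π·5360 = 3.368e+04 rad/s.
Step 2 — Component impedances:
  R: Z = R = 3150 Ω
  C: Z = 1/(jωC) = -j/(ω·C) = 0 - j3.716 Ω
Step 3 — Series combination: Z_total = R + C = 3150 - j3.716 Ω = 3150∠-0.1° Ω.
Step 4 — Source phasor: V = 24.6∠-45.0° V = 17.39 - j17.39 V.
Step 5 — Current: I = V / Z = 0.005529 - j0.005516 A = 0.00781∠-44.9° A.
Step 6 — Complex power: S = V·I* = 0.1921 - j0.0002267 VA.
Step 7 — Real power: P = Re(S) = 0.1921 W.
Step 8 — Reactive power: Q = Im(S) = -0.0002267 VAR.
Step 9 — Apparent power: |S| = 0.1921 VA.
Step 10 — Power factor: PF = P/|S| = 1 (leading).

(a) P = 0.1921 W  (b) Q = -0.0002267 VAR  (c) S = 0.1921 VA  (d) PF = 1 (leading)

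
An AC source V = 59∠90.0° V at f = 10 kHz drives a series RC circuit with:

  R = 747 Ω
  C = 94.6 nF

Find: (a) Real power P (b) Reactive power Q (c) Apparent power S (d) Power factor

Step 1 — Angular frequency: ω = 2π·f = 2π·1e+04 = 6.283e+04 rad/s.
Step 2 — Component impedances:
  R: Z = R = 747 Ω
  C: Z = 1/(jωC) = -j/(ω·C) = 0 - j168.2 Ω
Step 3 — Series combination: Z_total = R + C = 747 - j168.2 Ω = 765.7∠-12.7° Ω.
Step 4 — Source phasor: V = 59∠90.0° V = 0 + j59 V.
Step 5 — Current: I = V / Z = -0.01693 + j0.07517 A = 0.07705∠102.7° A.
Step 6 — Complex power: S = V·I* = 4.435 - j0.9989 VA.
Step 7 — Real power: P = Re(S) = 4.435 W.
Step 8 — Reactive power: Q = Im(S) = -0.9989 VAR.
Step 9 — Apparent power: |S| = 4.546 VA.
Step 10 — Power factor: PF = P/|S| = 0.9756 (leading).

(a) P = 4.435 W  (b) Q = -0.9989 VAR  (c) S = 4.546 VA  (d) PF = 0.9756 (leading)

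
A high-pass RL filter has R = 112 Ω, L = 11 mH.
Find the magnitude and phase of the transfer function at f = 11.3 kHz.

Step 1 — Angular frequency: ω = 2π·1.13e+04 = 7.1e+04 rad/s.
Step 2 — Transfer function: H(jω) = jωL/(R + jωL).
Step 3 — Numerator jωL = j·781; denominator R + jωL = 112 + j781.
Step 4 — H = 0.9798 + j0.1405.
Step 5 — Magnitude: |H| = 0.9899 (-0.1 dB); phase: φ = 8.2°.

|H| = 0.9899 (-0.1 dB), φ = 8.2°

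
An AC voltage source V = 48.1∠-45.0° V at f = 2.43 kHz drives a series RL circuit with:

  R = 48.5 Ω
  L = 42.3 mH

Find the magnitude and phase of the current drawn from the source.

Step 1 — Angular frequency: ω = 2π·f = 2π·2430 = 1.527e+04 rad/s.
Step 2 — Component impedances:
  R: Z = R = 48.5 Ω
  L: Z = jωL = j·1.527e+04·0.0423 = 0 + j645.8 Ω
Step 3 — Series combination: Z_total = R + L = 48.5 + j645.8 Ω = 647.7∠85.7° Ω.
Step 4 — Source phasor: V = 48.1∠-45.0° V = 34.01 - j34.01 V.
Step 5 — Ohm's law: I = V / Z_total = (34.01 - j34.01) / (48.5 + j645.8) = -0.04843 - j0.0563 A.
Step 6 — Convert to polar: |I| = 0.07427 A, ∠I = -130.7°.

I = 0.07427∠-130.7° A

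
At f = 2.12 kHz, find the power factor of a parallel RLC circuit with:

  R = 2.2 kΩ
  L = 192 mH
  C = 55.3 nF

Step 1 — Angular frequency: ω = 2π·f = 2π·2120 = 1.332e+04 rad/s.
Step 2 — Component impedances:
  R: Z = R = 2200 Ω
  L: Z = jωL = j·1.332e+04·0.192 = 0 + j2558 Ω
  C: Z = 1/(jωC) = -j/(ω·C) = 0 - j1358 Ω
Step 3 — Parallel combination: 1/Z_total = 1/R + 1/L + 1/C; Z_total = 1394 - j1060 Ω = 1751∠-37.2° Ω.
Step 4 — Power factor: PF = cos(φ) = Re(Z)/|Z| = 1394.1/1751.3 = 0.796.
Step 5 — Type: Im(Z) = -1060 ⇒ leading (phase φ = -37.2°).

PF = 0.796 (leading, φ = -37.2°)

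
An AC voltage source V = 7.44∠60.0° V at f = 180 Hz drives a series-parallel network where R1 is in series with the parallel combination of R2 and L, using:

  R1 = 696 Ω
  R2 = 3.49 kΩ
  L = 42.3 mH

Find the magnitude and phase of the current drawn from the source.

Step 1 — Angular frequency: ω = 2π·f = 2π·180 = 1131 rad/s.
Step 2 — Component impedances:
  R1: Z = R = 696 Ω
  R2: Z = R = 3490 Ω
  L: Z = jωL = j·1131·0.0423 = 0 + j47.84 Ω
Step 3 — Parallel branch: R2 || L = 1/(1/R2 + 1/L) = 0.6557 + j47.83 Ω.
Step 4 — Series with R1: Z_total = R1 + (R2 || L) = 696.7 + j47.83 Ω = 698.3∠3.9° Ω.
Step 5 — Source phasor: V = 7.44∠60.0° V = 3.72 + j6.443 V.
Step 6 — Ohm's law: I = V / Z_total = (3.72 + j6.443) / (696.7 + j47.83) = 0.005947 + j0.008841 A.
Step 7 — Convert to polar: |I| = 0.01065 A, ∠I = 56.1°.

I = 0.01065∠56.1° A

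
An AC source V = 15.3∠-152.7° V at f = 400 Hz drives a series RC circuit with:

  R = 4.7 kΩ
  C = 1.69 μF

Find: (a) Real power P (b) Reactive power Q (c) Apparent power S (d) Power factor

Step 1 — Angular frequency: ω = 2π·f = 2π·400 = 2513 rad/s.
Step 2 — Component impedances:
  R: Z = R = 4700 Ω
  C: Z = 1/(jωC) = -j/(ω·C) = 0 - j235.4 Ω
Step 3 — Series combination: Z_total = R + C = 4700 - j235.4 Ω = 4706∠-2.9° Ω.
Step 4 — Source phasor: V = 15.3∠-152.7° V = -13.6 - j7.017 V.
Step 5 — Current: I = V / Z = -0.002811 - j0.001634 A = 0.003251∠-149.8° A.
Step 6 — Complex power: S = V·I* = 0.04968 - j0.002489 VA.
Step 7 — Real power: P = Re(S) = 0.04968 W.
Step 8 — Reactive power: Q = Im(S) = -0.002489 VAR.
Step 9 — Apparent power: |S| = 0.04974 VA.
Step 10 — Power factor: PF = P/|S| = 0.9987 (leading).

(a) P = 0.04968 W  (b) Q = -0.002489 VAR  (c) S = 0.04974 VA  (d) PF = 0.9987 (leading)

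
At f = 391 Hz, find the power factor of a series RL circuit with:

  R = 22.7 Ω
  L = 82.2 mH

Step 1 — Angular frequency: ω = 2π·f = 2π·391 = 2457 rad/s.
Step 2 — Component impedances:
  R: Z = R = 22.7 Ω
  L: Z = jωL = j·2457·0.0822 = 0 + j201.9 Ω
Step 3 — Series combination: Z_total = R + L = 22.7 + j201.9 Ω = 203.2∠83.6° Ω.
Step 4 — Power factor: PF = cos(φ) = Re(Z)/|Z| = 22.7/203.2 = 0.1117.
Step 5 — Type: Im(Z) = 201.9 ⇒ lagging (phase φ = 83.6°).

PF = 0.1117 (lagging, φ = 83.6°)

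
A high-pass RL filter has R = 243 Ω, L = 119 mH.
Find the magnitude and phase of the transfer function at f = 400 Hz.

Step 1 — Angular frequency: ω = 2π·400 = 2513 rad/s.
Step 2 — Transfer function: H(jω) = jωL/(R + jωL).
Step 3 — Numerator jωL = j·299.1; denominator R + jωL = 243 + j299.1.
Step 4 — H = 0.6024 + j0.4894.
Step 5 — Magnitude: |H| = 0.7761 (-2.2 dB); phase: φ = 39.1°.

|H| = 0.7761 (-2.2 dB), φ = 39.1°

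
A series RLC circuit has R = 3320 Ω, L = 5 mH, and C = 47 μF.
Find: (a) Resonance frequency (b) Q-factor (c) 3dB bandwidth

Step 1 — Resonance condition Im(Z)=0 gives ω₀ = 1/√(LC).
Step 2 — ω₀ = 1/√(0.005·4.7e-05) = 2063 rad/s.
Step 3 — f₀ = ω₀/(2π) = 328.3 Hz.
Step 4 — Series Q: Q = ω₀L/R = 2063·0.005/3320 = 0.003107.
Step 5 — 3dB bandwidth: Δω = ω₀/Q = 6.64e+05 rad/s; BW = Δω/(2π) = 1.057e+05 Hz.

(a) f₀ = 328.3 Hz  (b) Q = 0.003107  (c) BW = 1.057e+05 Hz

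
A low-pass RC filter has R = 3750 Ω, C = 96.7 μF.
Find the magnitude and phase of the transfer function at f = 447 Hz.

Step 1 — Angular frequency: ω = 2π·447 = 2809 rad/s.
Step 2 — Transfer function: H(jω) = 1/(1 + jωRC).
Step 3 — Denominator: 1 + jωRC = 1 + j·2809·3750·9.67e-05 = 1 + j1018.
Step 4 — H = 9.641e-07 - j0.0009819.
Step 5 — Magnitude: |H| = 0.0009819 (-60.2 dB); phase: φ = -89.9°.

|H| = 0.0009819 (-60.2 dB), φ = -89.9°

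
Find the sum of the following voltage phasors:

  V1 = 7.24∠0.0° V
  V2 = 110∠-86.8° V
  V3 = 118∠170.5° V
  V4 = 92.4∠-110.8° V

Step 1 — Convert each phasor to rectangular form:
  V1 = 7.24·(cos(0.0°) + j·sin(0.0°)) = 7.24 V
  V2 = 110·(cos(-86.8°) + j·sin(-86.8°)) = 6.14 - j109.8 V
  V3 = 118·(cos(170.5°) + j·sin(170.5°)) = -116.4 + j19.48 V
  V4 = 92.4·(cos(-110.8°) + j·sin(-110.8°)) = -32.81 - j86.38 V
Step 2 — Sum components: V_total = -135.8 - j176.7 V.
Step 3 — Convert to polar: |V_total| = 222.9 V, ∠V_total = -127.5°.

V_total = 222.9∠-127.5° V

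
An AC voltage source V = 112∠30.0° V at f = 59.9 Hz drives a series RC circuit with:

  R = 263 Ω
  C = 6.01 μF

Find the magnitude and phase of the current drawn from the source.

Step 1 — Angular frequency: ω = 2π·f = 2π·59.9 = 376.4 rad/s.
Step 2 — Component impedances:
  R: Z = R = 263 Ω
  C: Z = 1/(jωC) = -j/(ω·C) = 0 - j442.1 Ω
Step 3 — Series combination: Z_total = R + C = 263 - j442.1 Ω = 514.4∠-59.3° Ω.
Step 4 — Source phasor: V = 112∠30.0° V = 96.99 + j56 V.
Step 5 — Ohm's law: I = V / Z_total = (96.99 + j56) / (263 - j442.1) = 0.002842 + j0.2177 A.
Step 6 — Convert to polar: |I| = 0.2177 A, ∠I = 89.3°.

I = 0.2177∠89.3° A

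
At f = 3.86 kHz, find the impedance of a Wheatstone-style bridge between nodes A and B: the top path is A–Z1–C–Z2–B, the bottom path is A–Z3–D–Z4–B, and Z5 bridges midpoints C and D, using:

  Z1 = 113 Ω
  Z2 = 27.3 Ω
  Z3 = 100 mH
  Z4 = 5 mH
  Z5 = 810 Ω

Step 1 — Angular frequency: ω = 2π·f = 2π·3860 = 2.425e+04 rad/s.
Step 2 — Component impedances:
  Z1: Z = R = 113 Ω
  Z2: Z = R = 27.3 Ω
  Z3: Z = jωL = j·2.425e+04·0.1 = 0 + j2425 Ω
  Z4: Z = jωL = j·2.425e+04·0.005 = 0 + j121.3 Ω
  Z5: Z = R = 810 Ω
Step 3 — Bridge requires nodal analysis (the Z5 bridge couples midpoints C and D, so the two paths cannot be reduced to a simple series/parallel combination). Setting node B to ground and injecting 1 A at node A, the 3-node admittance system at A, C, D solves to V_A = Z_AB = 139.4 + j7.72 Ω = 139.6∠3.2° Ω.

Z = 139.4 + j7.72 Ω = 139.6∠3.2° Ω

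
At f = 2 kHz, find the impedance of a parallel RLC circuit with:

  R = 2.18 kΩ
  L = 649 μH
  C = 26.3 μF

Step 1 — Angular frequency: ω = 2π·f = 2π·2000 = 1.257e+04 rad/s.
Step 2 — Component impedances:
  R: Z = R = 2180 Ω
  L: Z = jωL = j·1.257e+04·0.000649 = 0 + j8.156 Ω
  C: Z = 1/(jωC) = -j/(ω·C) = 0 - j3.026 Ω
Step 3 — Parallel combination: 1/Z_total = 1/R + 1/L + 1/C; Z_total = 0.01061 - j4.81 Ω = 4.81∠-89.9° Ω.

Z = 0.01061 - j4.81 Ω = 4.81∠-89.9° Ω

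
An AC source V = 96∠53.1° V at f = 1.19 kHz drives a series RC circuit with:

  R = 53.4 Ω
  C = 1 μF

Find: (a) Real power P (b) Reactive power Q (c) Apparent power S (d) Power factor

Step 1 — Angular frequency: ω = 2π·f = 2π·1190 = 7477 rad/s.
Step 2 — Component impedances:
  R: Z = R = 53.4 Ω
  C: Z = 1/(jωC) = -j/(ω·C) = 0 - j133.7 Ω
Step 3 — Series combination: Z_total = R + C = 53.4 - j133.7 Ω = 144∠-68.2° Ω.
Step 4 — Source phasor: V = 96∠53.1° V = 57.64 + j76.77 V.
Step 5 — Current: I = V / Z = -0.3467 + j0.5694 A = 0.6666∠121.3° A.
Step 6 — Complex power: S = V·I* = 23.73 - j59.43 VA.
Step 7 — Real power: P = Re(S) = 23.73 W.
Step 8 — Reactive power: Q = Im(S) = -59.43 VAR.
Step 9 — Apparent power: |S| = 64 VA.
Step 10 — Power factor: PF = P/|S| = 0.3708 (leading).

(a) P = 23.73 W  (b) Q = -59.43 VAR  (c) S = 64 VA  (d) PF = 0.3708 (leading)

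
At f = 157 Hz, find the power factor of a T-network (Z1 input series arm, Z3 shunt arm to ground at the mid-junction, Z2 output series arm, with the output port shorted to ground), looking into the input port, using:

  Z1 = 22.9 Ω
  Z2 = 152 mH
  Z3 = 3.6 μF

Step 1 — Angular frequency: ω = 2π·f = 2π·157 = 986.5 rad/s.
Step 2 — Component impedances:
  Z1: Z = R = 22.9 Ω
  Z2: Z = jωL = j·986.5·0.152 = 0 + j149.9 Ω
  Z3: Z = 1/(jωC) = -j/(ω·C) = 0 - j281.6 Ω
Step 3 — With the output port shorted to ground, the output series arm Z2 runs from the junction to ground; the shunt arm Z3 also runs from the junction to ground. They appear in parallel: Z3 || Z2 = 0 + j320.7 Ω.
Step 4 — Series with input arm Z1: Z_in = Z1 + (Z3 || Z2) = 22.9 + j320.7 Ω = 321.5∠85.9° Ω.
Step 5 — Power factor: PF = cos(φ) = Re(Z)/|Z| = 22.9/321.54 = 0.07122.
Step 6 — Type: Im(Z) = 320.7 ⇒ lagging (phase φ = 85.9°).

PF = 0.07122 (lagging, φ = 85.9°)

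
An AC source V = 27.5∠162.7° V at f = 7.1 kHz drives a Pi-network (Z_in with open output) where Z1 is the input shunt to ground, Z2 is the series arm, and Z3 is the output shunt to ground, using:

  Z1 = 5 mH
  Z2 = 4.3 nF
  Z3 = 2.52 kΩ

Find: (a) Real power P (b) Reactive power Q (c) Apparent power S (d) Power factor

Step 1 — Angular frequency: ω = 2π·f = 2π·7100 = 4.461e+04 rad/s.
Step 2 — Component impedances:
  Z1: Z = jωL = j·4.461e+04·0.005 = 0 + j223.1 Ω
  Z2: Z = 1/(jωC) = -j/(ω·C) = 0 - j5213 Ω
  Z3: Z = R = 2520 Ω
Step 3 — With open output, the series arm Z2 and the output shunt Z3 appear in series to ground: Z2 + Z3 = 2520 - j5213 Ω.
Step 4 — Parallel with input shunt Z1: Z_in = Z1 || (Z2 + Z3) = 4.012 + j231 Ω = 231∠89.0° Ω.
Step 5 — Source phasor: V = 27.5∠162.7° V = -26.26 + j8.178 V.
Step 6 — Current: I = V / Z = 0.03342 + j0.1142 A = 0.119∠73.7° A.
Step 7 — Complex power: S = V·I* = 0.05684 + j3.273 VA.
Step 8 — Real power: P = Re(S) = 0.05684 W.
Step 9 — Reactive power: Q = Im(S) = 3.273 VAR.
Step 10 — Apparent power: |S| = 3.273 VA.
Step 11 — Power factor: PF = P/|S| = 0.01737 (lagging).

(a) P = 0.05684 W  (b) Q = 3.273 VAR  (c) S = 3.273 VA  (d) PF = 0.01737 (lagging)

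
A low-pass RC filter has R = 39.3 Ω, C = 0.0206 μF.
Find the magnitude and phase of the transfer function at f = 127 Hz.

Step 1 — Angular frequency: ω = 2π·127 = 798 rad/s.
Step 2 — Transfer function: H(jω) = 1/(1 + jωRC).
Step 3 — Denominator: 1 + jωRC = 1 + j·798·39.3·2.06e-08 = 1 + j0.000646.
Step 4 — H = 1 - j0.000646.
Step 5 — Magnitude: |H| = 1 (-0.0 dB); phase: φ = -0.0°.

|H| = 1 (-0.0 dB), φ = -0.0°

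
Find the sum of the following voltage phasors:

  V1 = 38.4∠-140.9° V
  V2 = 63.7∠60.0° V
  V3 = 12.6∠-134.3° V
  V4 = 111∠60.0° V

Step 1 — Convert each phasor to rectangular form:
  V1 = 38.4·(cos(-140.9°) + j·sin(-140.9°)) = -29.8 - j24.22 V
  V2 = 63.7·(cos(60.0°) + j·sin(60.0°)) = 31.85 + j55.17 V
  V3 = 12.6·(cos(-134.3°) + j·sin(-134.3°)) = -8.8 - j9.018 V
  V4 = 111·(cos(60.0°) + j·sin(60.0°)) = 55.5 + j96.13 V
Step 2 — Sum components: V_total = 48.75 + j118.1 V.
Step 3 — Convert to polar: |V_total| = 127.7 V, ∠V_total = 67.6°.

V_total = 127.7∠67.6° V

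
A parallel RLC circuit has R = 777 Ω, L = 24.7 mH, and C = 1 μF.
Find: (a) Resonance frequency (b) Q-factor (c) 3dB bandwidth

Step 1 — Resonance: ω₀ = 1/√(LC) = 1/√(0.0247·1e-06) = 6363 rad/s.
Step 2 — f₀ = ω₀/(2π) = 1013 Hz.
Step 3 — Parallel Q: Q = R/(ω₀L) = 777/(6363·0.0247) = 4.944.
Step 4 — Bandwidth: Δω = ω₀/Q = 1287 rad/s; BW = Δω/(2π) = 204.8 Hz.

(a) f₀ = 1013 Hz  (b) Q = 4.944  (c) BW = 204.8 Hz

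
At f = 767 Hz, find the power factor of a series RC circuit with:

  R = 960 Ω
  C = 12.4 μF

Step 1 — Angular frequency: ω = 2π·f = 2π·767 = 4819 rad/s.
Step 2 — Component impedances:
  R: Z = R = 960 Ω
  C: Z = 1/(jωC) = -j/(ω·C) = 0 - j16.73 Ω
Step 3 — Series combination: Z_total = R + C = 960 - j16.73 Ω = 960.1∠-1.0° Ω.
Step 4 — Power factor: PF = cos(φ) = Re(Z)/|Z| = 960/960.15 = 0.9998.
Step 5 — Type: Im(Z) = -16.73 ⇒ leading (phase φ = -1.0°).

PF = 0.9998 (leading, φ = -1.0°)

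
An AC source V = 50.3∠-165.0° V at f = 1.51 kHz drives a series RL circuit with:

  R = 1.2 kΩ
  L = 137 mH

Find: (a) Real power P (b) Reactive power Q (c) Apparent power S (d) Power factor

Step 1 — Angular frequency: ω = 2π·f = 2π·1510 = 9488 rad/s.
Step 2 — Component impedances:
  R: Z = R = 1200 Ω
  L: Z = jωL = j·9488·0.137 = 0 + j1300 Ω
Step 3 — Series combination: Z_total = R + L = 1200 + j1300 Ω = 1769∠47.3° Ω.
Step 4 — Source phasor: V = 50.3∠-165.0° V = -48.59 - j13.02 V.
Step 5 — Current: I = V / Z = -0.02404 + j0.01519 A = 0.02843∠147.7° A.
Step 6 — Complex power: S = V·I* = 0.9702 + j1.051 VA.
Step 7 — Real power: P = Re(S) = 0.9702 W.
Step 8 — Reactive power: Q = Im(S) = 1.051 VAR.
Step 9 — Apparent power: |S| = 1.43 VA.
Step 10 — Power factor: PF = P/|S| = 0.6783 (lagging).

(a) P = 0.9702 W  (b) Q = 1.051 VAR  (c) S = 1.43 VA  (d) PF = 0.6783 (lagging)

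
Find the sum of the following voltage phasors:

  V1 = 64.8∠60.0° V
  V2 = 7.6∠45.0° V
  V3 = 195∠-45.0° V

Step 1 — Convert each phasor to rectangular form:
  V1 = 64.8·(cos(60.0°) + j·sin(60.0°)) = 32.4 + j56.12 V
  V2 = 7.6·(cos(45.0°) + j·sin(45.0°)) = 5.374 + j5.374 V
  V3 = 195·(cos(-45.0°) + j·sin(-45.0°)) = 137.9 - j137.9 V
Step 2 — Sum components: V_total = 175.7 - j76.39 V.
Step 3 — Convert to polar: |V_total| = 191.6 V, ∠V_total = -23.5°.

V_total = 191.6∠-23.5° V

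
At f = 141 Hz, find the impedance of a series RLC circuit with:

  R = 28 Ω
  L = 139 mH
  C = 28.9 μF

Step 1 — Angular frequency: ω = 2π·f = 2π·141 = 885.9 rad/s.
Step 2 — Component impedances:
  R: Z = R = 28 Ω
  L: Z = jωL = j·885.9·0.139 = 0 + j123.1 Ω
  C: Z = 1/(jωC) = -j/(ω·C) = 0 - j39.06 Ω
Step 3 — Series combination: Z_total = R + L + C = 28 + j84.09 Ω = 88.63∠71.6° Ω.

Z = 28 + j84.09 Ω = 88.63∠71.6° Ω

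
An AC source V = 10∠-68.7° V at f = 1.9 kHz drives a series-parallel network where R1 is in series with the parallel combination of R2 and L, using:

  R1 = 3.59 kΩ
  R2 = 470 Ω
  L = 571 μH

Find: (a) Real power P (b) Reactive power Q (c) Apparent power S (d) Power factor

Step 1 — Angular frequency: ω = 2π·f = 2π·1900 = 1.194e+04 rad/s.
Step 2 — Component impedances:
  R1: Z = R = 3590 Ω
  R2: Z = R = 470 Ω
  L: Z = jωL = j·1.194e+04·0.000571 = 0 + j6.817 Ω
Step 3 — Parallel branch: R2 || L = 1/(1/R2 + 1/L) = 0.09884 + j6.815 Ω.
Step 4 — Series with R1: Z_total = R1 + (R2 || L) = 3590 + j6.815 Ω = 3590∠0.1° Ω.
Step 5 — Source phasor: V = 10∠-68.7° V = 3.633 - j9.317 V.
Step 6 — Current: I = V / Z = 0.001007 - j0.002597 A = 0.002785∠-68.8° A.
Step 7 — Complex power: S = V·I* = 0.02785 + j5.288e-05 VA.
Step 8 — Real power: P = Re(S) = 0.02785 W.
Step 9 — Reactive power: Q = Im(S) = 5.288e-05 VAR.
Step 10 — Apparent power: |S| = 0.02785 VA.
Step 11 — Power factor: PF = P/|S| = 1 (lagging).

(a) P = 0.02785 W  (b) Q = 5.288e-05 VAR  (c) S = 0.02785 VA  (d) PF = 1 (lagging)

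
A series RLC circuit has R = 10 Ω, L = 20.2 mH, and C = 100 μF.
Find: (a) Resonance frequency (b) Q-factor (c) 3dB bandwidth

Step 1 — Resonance: ω₀ = 1/√(LC) = 1/√(0.0202·0.0001) = 703.6 rad/s.
Step 2 — f₀ = ω₀/(2π) = 112 Hz.
Step 3 — Series Q: Q = ω₀L/R = 703.6·0.0202/10 = 1.421.
Step 4 — Bandwidth: Δω = ω₀/Q = 495 rad/s; BW = Δω/(2π) = 78.79 Hz.

(a) f₀ = 112 Hz  (b) Q = 1.421  (c) BW = 78.79 Hz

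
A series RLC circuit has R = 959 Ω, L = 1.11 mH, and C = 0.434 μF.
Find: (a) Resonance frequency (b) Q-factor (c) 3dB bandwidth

Step 1 — Resonance: ω₀ = 1/√(LC) = 1/√(0.00111·4.34e-07) = 4.556e+04 rad/s.
Step 2 — f₀ = ω₀/(2π) = 7251 Hz.
Step 3 — Series Q: Q = ω₀L/R = 4.556e+04·0.00111/959 = 0.05273.
Step 4 — Bandwidth: Δω = ω₀/Q = 8.64e+05 rad/s; BW = Δω/(2π) = 1.375e+05 Hz.

(a) f₀ = 7251 Hz  (b) Q = 0.05273  (c) BW = 1.375e+05 Hz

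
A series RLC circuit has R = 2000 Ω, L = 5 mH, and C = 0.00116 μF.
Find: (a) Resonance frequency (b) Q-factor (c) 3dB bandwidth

Step 1 — Resonance condition Im(Z)=0 gives ω₀ = 1/√(LC).
Step 2 — ω₀ = 1/√(0.005·1.16e-09) = 4.152e+05 rad/s.
Step 3 — f₀ = ω₀/(2π) = 6.609e+04 Hz.
Step 4 — Series Q: Q = ω₀L/R = 4.152e+05·0.005/2000 = 1.038.
Step 5 — 3dB bandwidth: Δω = ω₀/Q = 4e+05 rad/s; BW = Δω/(2π) = 6.366e+04 Hz.

(a) f₀ = 6.609e+04 Hz  (b) Q = 1.038  (c) BW = 6.366e+04 Hz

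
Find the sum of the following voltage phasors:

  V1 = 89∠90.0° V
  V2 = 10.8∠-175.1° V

Step 1 — Convert each phasor to rectangular form:
  V1 = 89·(cos(90.0°) + j·sin(90.0°)) = 0 + j89 V
  V2 = 10.8·(cos(-175.1°) + j·sin(-175.1°)) = -10.76 - j0.9225 V
Step 2 — Sum components: V_total = -10.76 + j88.08 V.
Step 3 — Convert to polar: |V_total| = 88.73 V, ∠V_total = 97.0°.

V_total = 88.73∠97.0° V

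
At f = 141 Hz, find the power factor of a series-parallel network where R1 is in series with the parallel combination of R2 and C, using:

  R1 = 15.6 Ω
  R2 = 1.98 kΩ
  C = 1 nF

Step 1 — Angular frequency: ω = 2π·f = 2π·141 = 885.9 rad/s.
Step 2 — Component impedances:
  R1: Z = R = 15.6 Ω
  R2: Z = R = 1980 Ω
  C: Z = 1/(jωC) = -j/(ω·C) = 0 - j1.129e+06 Ω
Step 3 — Parallel branch: R2 || C = 1/(1/R2 + 1/C) = 1980 - j3.473 Ω.
Step 4 — Series with R1: Z_total = R1 + (R2 || C) = 1996 - j3.473 Ω = 1996∠-0.1° Ω.
Step 5 — Power factor: PF = cos(φ) = Re(Z)/|Z| = 1996/1996 = 1.
Step 6 — Type: Im(Z) = -3.473 ⇒ leading (phase φ = -0.1°).

PF = 1 (leading, φ = -0.1°)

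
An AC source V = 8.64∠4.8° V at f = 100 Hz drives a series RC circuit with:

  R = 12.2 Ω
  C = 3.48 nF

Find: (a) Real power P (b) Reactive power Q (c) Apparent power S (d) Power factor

Step 1 — Angular frequency: ω = 2π·f = 2π·100 = 628.3 rad/s.
Step 2 — Component impedances:
  R: Z = R = 12.2 Ω
  C: Z = 1/(jωC) = -j/(ω·C) = 0 - j4.573e+05 Ω
Step 3 — Series combination: Z_total = R + C = 12.2 - j4.573e+05 Ω = 4.573e+05∠-90.0° Ω.
Step 4 — Source phasor: V = 8.64∠4.8° V = 8.61 + j0.723 V.
Step 5 — Current: I = V / Z = -1.58e-06 + j1.883e-05 A = 1.889e-05∠94.8° A.
Step 6 — Complex power: S = V·I* = 4.354e-09 - j0.0001632 VA.
Step 7 — Real power: P = Re(S) = 4.354e-09 W.
Step 8 — Reactive power: Q = Im(S) = -0.0001632 VAR.
Step 9 — Apparent power: |S| = 0.0001632 VA.
Step 10 — Power factor: PF = P/|S| = 2.668e-05 (leading).

(a) P = 4.354e-09 W  (b) Q = -0.0001632 VAR  (c) S = 0.0001632 VA  (d) PF = 2.668e-05 (leading)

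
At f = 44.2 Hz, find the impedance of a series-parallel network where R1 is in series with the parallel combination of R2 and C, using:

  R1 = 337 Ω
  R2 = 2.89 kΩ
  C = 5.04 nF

Step 1 — Angular frequency: ω = 2π·f = 2π·44.2 = 277.7 rad/s.
Step 2 — Component impedances:
  R1: Z = R = 337 Ω
  R2: Z = R = 2890 Ω
  C: Z = 1/(jωC) = -j/(ω·C) = 0 - j7.144e+05 Ω
Step 3 — Parallel branch: R2 || C = 1/(1/R2 + 1/C) = 2890 - j11.69 Ω.
Step 4 — Series with R1: Z_total = R1 + (R2 || C) = 3227 - j11.69 Ω = 3227∠-0.2° Ω.

Z = 3227 - j11.69 Ω = 3227∠-0.2° Ω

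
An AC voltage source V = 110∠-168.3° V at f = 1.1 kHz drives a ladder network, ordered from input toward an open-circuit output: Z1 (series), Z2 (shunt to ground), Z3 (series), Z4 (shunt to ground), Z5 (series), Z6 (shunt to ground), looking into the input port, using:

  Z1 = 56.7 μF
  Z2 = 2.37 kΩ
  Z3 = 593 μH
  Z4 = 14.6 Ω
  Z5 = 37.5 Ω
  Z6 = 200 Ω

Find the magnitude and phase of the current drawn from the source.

Step 1 — Angular frequency: ω = 2π·f = 2π·1100 = 6912 rad/s.
Step 2 — Component impedances:
  Z1: Z = 1/(jωC) = -j/(ω·C) = 0 - j2.552 Ω
  Z2: Z = R = 2370 Ω
  Z3: Z = jωL = j·6912·0.000593 = 0 + j4.099 Ω
  Z4: Z = R = 14.6 Ω
  Z5: Z = R = 37.5 Ω
  Z6: Z = R = 200 Ω
Step 3 — Ladder network (open output): work backward from the far end, alternating series and parallel combinations. Z_in = 13.68 + j1.5 Ω = 13.76∠6.3° Ω.
Step 4 — Source phasor: V = 110∠-168.3° V = -107.7 - j22.31 V.
Step 5 — Ohm's law: I = V / Z_total = (-107.7 - j22.31) / (13.68 + j1.5) = -7.956 - j0.7584 A.
Step 6 — Convert to polar: |I| = 7.992 A, ∠I = -174.6°.

I = 7.992∠-174.6° A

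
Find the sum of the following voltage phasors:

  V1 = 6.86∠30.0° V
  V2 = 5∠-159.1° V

Step 1 — Convert each phasor to rectangular form:
  V1 = 6.86·(cos(30.0°) + j·sin(30.0°)) = 5.941 + j3.43 V
  V2 = 5·(cos(-159.1°) + j·sin(-159.1°)) = -4.671 - j1.784 V
Step 2 — Sum components: V_total = 1.27 + j1.646 V.
Step 3 — Convert to polar: |V_total| = 2.079 V, ∠V_total = 52.4°.

V_total = 2.079∠52.4° V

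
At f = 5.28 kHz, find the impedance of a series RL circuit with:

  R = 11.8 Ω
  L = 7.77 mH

Step 1 — Angular frequency: ω = 2π·f = 2π·5280 = 3.318e+04 rad/s.
Step 2 — Component impedances:
  R: Z = R = 11.8 Ω
  L: Z = jωL = j·3.318e+04·0.00777 = 0 + j257.8 Ω
Step 3 — Series combination: Z_total = R + L = 11.8 + j257.8 Ω = 258∠87.4° Ω.

Z = 11.8 + j257.8 Ω = 258∠87.4° Ω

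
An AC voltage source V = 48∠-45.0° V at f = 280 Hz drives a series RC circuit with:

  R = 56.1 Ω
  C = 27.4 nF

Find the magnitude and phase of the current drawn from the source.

Step 1 — Angular frequency: ω = 2π·f = 2π·280 = 1759 rad/s.
Step 2 — Component impedances:
  R: Z = R = 56.1 Ω
  C: Z = 1/(jωC) = -j/(ω·C) = 0 - j2.074e+04 Ω
Step 3 — Series combination: Z_total = R + C = 56.1 - j2.074e+04 Ω = 2.074e+04∠-89.8° Ω.
Step 4 — Source phasor: V = 48∠-45.0° V = 33.94 - j33.94 V.
Step 5 — Ohm's law: I = V / Z_total = (33.94 - j33.94) / (56.1 - j2.074e+04) = 0.001641 + j0.001632 A.
Step 6 — Convert to polar: |I| = 0.002314 A, ∠I = 44.8°.

I = 0.002314∠44.8° A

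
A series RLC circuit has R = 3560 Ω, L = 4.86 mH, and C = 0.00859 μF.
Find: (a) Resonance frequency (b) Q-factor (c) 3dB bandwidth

Step 1 — Resonance: ω₀ = 1/√(LC) = 1/√(0.00486·8.59e-09) = 1.548e+05 rad/s.
Step 2 — f₀ = ω₀/(2π) = 2.463e+04 Hz.
Step 3 — Series Q: Q = ω₀L/R = 1.548e+05·0.00486/3560 = 0.2113.
Step 4 — Bandwidth: Δω = ω₀/Q = 7.325e+05 rad/s; BW = Δω/(2π) = 1.166e+05 Hz.

(a) f₀ = 2.463e+04 Hz  (b) Q = 0.2113  (c) BW = 1.166e+05 Hz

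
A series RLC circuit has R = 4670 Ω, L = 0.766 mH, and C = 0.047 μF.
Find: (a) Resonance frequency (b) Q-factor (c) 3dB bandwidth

Step 1 — Resonance condition Im(Z)=0 gives ω₀ = 1/√(LC).
Step 2 — ω₀ = 1/√(0.000766·4.7e-08) = 1.667e+05 rad/s.
Step 3 — f₀ = ω₀/(2π) = 2.653e+04 Hz.
Step 4 — Series Q: Q = ω₀L/R = 1.667e+05·0.000766/4670 = 0.02734.
Step 5 — 3dB bandwidth: Δω = ω₀/Q = 6.097e+06 rad/s; BW = Δω/(2π) = 9.703e+05 Hz.

(a) f₀ = 2.653e+04 Hz  (b) Q = 0.02734  (c) BW = 9.703e+05 Hz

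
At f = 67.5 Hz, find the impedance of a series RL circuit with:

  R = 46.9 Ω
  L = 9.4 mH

Step 1 — Angular frequency: ω = 2π·f = 2π·67.5 = 424.1 rad/s.
Step 2 — Component impedances:
  R: Z = R = 46.9 Ω
  L: Z = jωL = j·424.1·0.0094 = 0 + j3.987 Ω
Step 3 — Series combination: Z_total = R + L = 46.9 + j3.987 Ω = 47.07∠4.9° Ω.

Z = 46.9 + j3.987 Ω = 47.07∠4.9° Ω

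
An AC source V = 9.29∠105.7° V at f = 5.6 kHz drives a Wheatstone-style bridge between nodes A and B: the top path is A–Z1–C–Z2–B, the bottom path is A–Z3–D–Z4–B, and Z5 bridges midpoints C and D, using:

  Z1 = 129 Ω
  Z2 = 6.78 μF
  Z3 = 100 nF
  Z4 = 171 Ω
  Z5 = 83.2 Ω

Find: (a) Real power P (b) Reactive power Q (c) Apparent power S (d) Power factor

Step 1 — Angular frequency: ω = 2π·f = 2π·5600 = 3.519e+04 rad/s.
Step 2 — Component impedances:
  Z1: Z = R = 129 Ω
  Z2: Z = 1/(jωC) = -j/(ω·C) = 0 - j4.192 Ω
  Z3: Z = 1/(jωC) = -j/(ω·C) = 0 - j284.2 Ω
  Z4: Z = R = 171 Ω
  Z5: Z = R = 83.2 Ω
Step 3 — Bridge requires nodal analysis (the Z5 bridge couples midpoints C and D, so the two paths cannot be reduced to a simple series/parallel combination). Setting node B to ground and injecting 1 A at node A, the 3-node admittance system at A, C, D solves to V_A = Z_AB = 101.5 - j44.74 Ω = 110.9∠-23.8° Ω.
Step 4 — Source phasor: V = 9.29∠105.7° V = -2.514 + j8.943 V.
Step 5 — Current: I = V / Z = -0.05327 + j0.06465 A = 0.08377∠129.5° A.
Step 6 — Complex power: S = V·I* = 0.7121 - j0.3139 VA.
Step 7 — Real power: P = Re(S) = 0.7121 W.
Step 8 — Reactive power: Q = Im(S) = -0.3139 VAR.
Step 9 — Apparent power: |S| = 0.7782 VA.
Step 10 — Power factor: PF = P/|S| = 0.915 (leading).

(a) P = 0.7121 W  (b) Q = -0.3139 VAR  (c) S = 0.7782 VA  (d) PF = 0.915 (leading)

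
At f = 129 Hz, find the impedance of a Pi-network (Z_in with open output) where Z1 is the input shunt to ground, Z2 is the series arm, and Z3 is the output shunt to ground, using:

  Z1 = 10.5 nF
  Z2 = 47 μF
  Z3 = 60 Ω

Step 1 — Angular frequency: ω = 2π·f = 2π·129 = 810.5 rad/s.
Step 2 — Component impedances:
  Z1: Z = 1/(jωC) = -j/(ω·C) = 0 - j1.175e+05 Ω
  Z2: Z = 1/(jωC) = -j/(ω·C) = 0 - j26.25 Ω
  Z3: Z = R = 60 Ω
Step 3 — With open output, the series arm Z2 and the output shunt Z3 appear in series to ground: Z2 + Z3 = 60 - j26.25 Ω.
Step 4 — Parallel with input shunt Z1: Z_in = Z1 || (Z2 + Z3) = 59.97 - j26.27 Ω = 65.48∠-23.7° Ω.

Z = 59.97 - j26.27 Ω = 65.48∠-23.7° Ω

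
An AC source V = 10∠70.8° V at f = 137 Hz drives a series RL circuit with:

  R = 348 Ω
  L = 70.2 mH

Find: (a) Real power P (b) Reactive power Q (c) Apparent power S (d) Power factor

Step 1 — Angular frequency: ω = 2π·f = 2π·137 = 860.8 rad/s.
Step 2 — Component impedances:
  R: Z = R = 348 Ω
  L: Z = jωL = j·860.8·0.0702 = 0 + j60.43 Ω
Step 3 — Series combination: Z_total = R + L = 348 + j60.43 Ω = 353.2∠9.9° Ω.
Step 4 — Source phasor: V = 10∠70.8° V = 3.289 + j9.444 V.
Step 5 — Current: I = V / Z = 0.01375 + j0.02475 A = 0.02831∠60.9° A.
Step 6 — Complex power: S = V·I* = 0.2789 + j0.04844 VA.
Step 7 — Real power: P = Re(S) = 0.2789 W.
Step 8 — Reactive power: Q = Im(S) = 0.04844 VAR.
Step 9 — Apparent power: |S| = 0.2831 VA.
Step 10 — Power factor: PF = P/|S| = 0.9853 (lagging).

(a) P = 0.2789 W  (b) Q = 0.04844 VAR  (c) S = 0.2831 VA  (d) PF = 0.9853 (lagging)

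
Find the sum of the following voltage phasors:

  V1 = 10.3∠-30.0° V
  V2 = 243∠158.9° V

Step 1 — Convert each phasor to rectangular form:
  V1 = 10.3·(cos(-30.0°) + j·sin(-30.0°)) = 8.92 - j5.15 V
  V2 = 243·(cos(158.9°) + j·sin(158.9°)) = -226.7 + j87.48 V
Step 2 — Sum components: V_total = -217.8 + j82.33 V.
Step 3 — Convert to polar: |V_total| = 232.8 V, ∠V_total = 159.3°.

V_total = 232.8∠159.3° V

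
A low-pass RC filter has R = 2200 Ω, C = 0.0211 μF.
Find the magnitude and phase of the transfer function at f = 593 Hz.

Step 1 — Angular frequency: ω = 2π·593 = 3726 rad/s.
Step 2 — Transfer function: H(jω) = 1/(1 + jωRC).
Step 3 — Denominator: 1 + jωRC = 1 + j·3726·2200·2.11e-08 = 1 + j0.173.
Step 4 — H = 0.971 - j0.1679.
Step 5 — Magnitude: |H| = 0.9854 (-0.1 dB); phase: φ = -9.8°.

|H| = 0.9854 (-0.1 dB), φ = -9.8°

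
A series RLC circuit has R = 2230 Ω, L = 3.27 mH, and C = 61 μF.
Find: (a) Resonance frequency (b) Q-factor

Step 1 — Resonance condition Im(Z)=0 gives ω₀ = 1/√(LC).
Step 2 — ω₀ = 1/√(0.00327·6.1e-05) = 2239 rad/s.
Step 3 — f₀ = ω₀/(2π) = 356.4 Hz.
Step 4 — Series Q: Q = ω₀L/R = 2239·0.00327/2230 = 0.003283.

(a) f₀ = 356.4 Hz  (b) Q = 0.003283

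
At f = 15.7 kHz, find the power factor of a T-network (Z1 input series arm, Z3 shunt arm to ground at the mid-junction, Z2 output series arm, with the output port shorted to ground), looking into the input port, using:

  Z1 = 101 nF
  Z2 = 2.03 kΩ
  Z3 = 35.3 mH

Step 1 — Angular frequency: ω = 2π·f = 2π·1.57e+04 = 9.865e+04 rad/s.
Step 2 — Component impedances:
  Z1: Z = 1/(jωC) = -j/(ω·C) = 0 - j100.4 Ω
  Z2: Z = R = 2030 Ω
  Z3: Z = jωL = j·9.865e+04·0.0353 = 0 + j3482 Ω
Step 3 — With the output port shorted to ground, the output series arm Z2 runs from the junction to ground; the shunt arm Z3 also runs from the junction to ground. They appear in parallel: Z3 || Z2 = 1515 + j883.2 Ω.
Step 4 — Series with input arm Z1: Z_in = Z1 + (Z3 || Z2) = 1515 + j782.9 Ω = 1705∠27.3° Ω.
Step 5 — Power factor: PF = cos(φ) = Re(Z)/|Z| = 1515.1/1705.4 = 0.8884.
Step 6 — Type: Im(Z) = 782.9 ⇒ lagging (phase φ = 27.3°).

PF = 0.8884 (lagging, φ = 27.3°)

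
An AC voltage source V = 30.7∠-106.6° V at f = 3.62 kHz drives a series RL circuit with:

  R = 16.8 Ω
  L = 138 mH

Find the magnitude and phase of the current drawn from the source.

Step 1 — Angular frequency: ω = 2π·f = 2π·3620 = 2.275e+04 rad/s.
Step 2 — Component impedances:
  R: Z = R = 16.8 Ω
  L: Z = jωL = j·2.275e+04·0.138 = 0 + j3139 Ω
Step 3 — Series combination: Z_total = R + L = 16.8 + j3139 Ω = 3139∠89.7° Ω.
Step 4 — Source phasor: V = 30.7∠-106.6° V = -8.771 - j29.42 V.
Step 5 — Ohm's law: I = V / Z_total = (-8.771 - j29.42) / (16.8 + j3139) = -0.009388 + j0.002744 A.
Step 6 — Convert to polar: |I| = 0.009781 A, ∠I = 163.7°.

I = 0.009781∠163.7° A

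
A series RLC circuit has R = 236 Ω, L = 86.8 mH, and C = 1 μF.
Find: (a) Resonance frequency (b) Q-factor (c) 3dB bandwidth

Step 1 — Resonance condition Im(Z)=0 gives ω₀ = 1/√(LC).
Step 2 — ω₀ = 1/√(0.0868·1e-06) = 3394 rad/s.
Step 3 — f₀ = ω₀/(2π) = 540.2 Hz.
Step 4 — Series Q: Q = ω₀L/R = 3394·0.0868/236 = 1.248.
Step 5 — 3dB bandwidth: Δω = ω₀/Q = 2719 rad/s; BW = Δω/(2π) = 432.7 Hz.

(a) f₀ = 540.2 Hz  (b) Q = 1.248  (c) BW = 432.7 Hz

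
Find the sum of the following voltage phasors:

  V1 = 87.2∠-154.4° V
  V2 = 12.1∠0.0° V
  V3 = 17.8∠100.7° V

Step 1 — Convert each phasor to rectangular form:
  V1 = 87.2·(cos(-154.4°) + j·sin(-154.4°)) = -78.64 - j37.68 V
  V2 = 12.1·(cos(0.0°) + j·sin(0.0°)) = 12.1 V
  V3 = 17.8·(cos(100.7°) + j·sin(100.7°)) = -3.305 + j17.49 V
Step 2 — Sum components: V_total = -69.84 - j20.19 V.
Step 3 — Convert to polar: |V_total| = 72.7 V, ∠V_total = -163.9°.

V_total = 72.7∠-163.9° V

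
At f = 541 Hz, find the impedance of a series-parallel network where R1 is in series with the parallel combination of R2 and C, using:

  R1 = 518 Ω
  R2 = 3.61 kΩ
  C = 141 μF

Step 1 — Angular frequency: ω = 2π·f = 2π·541 = 3399 rad/s.
Step 2 — Component impedances:
  R1: Z = R = 518 Ω
  R2: Z = R = 3610 Ω
  C: Z = 1/(jωC) = -j/(ω·C) = 0 - j2.086 Ω
Step 3 — Parallel branch: R2 || C = 1/(1/R2 + 1/C) = 0.001206 - j2.086 Ω.
Step 4 — Series with R1: Z_total = R1 + (R2 || C) = 518 - j2.086 Ω = 518∠-0.2° Ω.

Z = 518 - j2.086 Ω = 518∠-0.2° Ω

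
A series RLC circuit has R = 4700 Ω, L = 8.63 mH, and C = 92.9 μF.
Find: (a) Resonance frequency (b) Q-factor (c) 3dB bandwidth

Step 1 — Resonance: ω₀ = 1/√(LC) = 1/√(0.00863·9.29e-05) = 1117 rad/s.
Step 2 — f₀ = ω₀/(2π) = 177.7 Hz.
Step 3 — Series Q: Q = ω₀L/R = 1117·0.00863/4700 = 0.002051.
Step 4 — Bandwidth: Δω = ω₀/Q = 5.446e+05 rad/s; BW = Δω/(2π) = 8.668e+04 Hz.

(a) f₀ = 177.7 Hz  (b) Q = 0.002051  (c) BW = 8.668e+04 Hz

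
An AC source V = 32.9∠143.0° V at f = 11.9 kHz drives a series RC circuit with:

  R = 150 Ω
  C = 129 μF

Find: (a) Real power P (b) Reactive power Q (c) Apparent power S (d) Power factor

Step 1 — Angular frequency: ω = 2π·f = 2π·1.19e+04 = 7.477e+04 rad/s.
Step 2 — Component impedances:
  R: Z = R = 150 Ω
  C: Z = 1/(jωC) = -j/(ω·C) = 0 - j0.1037 Ω
Step 3 — Series combination: Z_total = R + C = 150 - j0.1037 Ω = 150∠-0.0° Ω.
Step 4 — Source phasor: V = 32.9∠143.0° V = -26.28 + j19.8 V.
Step 5 — Current: I = V / Z = -0.1753 + j0.1319 A = 0.2193∠143.0° A.
Step 6 — Complex power: S = V·I* = 7.216 - j0.004988 VA.
Step 7 — Real power: P = Re(S) = 7.216 W.
Step 8 — Reactive power: Q = Im(S) = -0.004988 VAR.
Step 9 — Apparent power: |S| = 7.216 VA.
Step 10 — Power factor: PF = P/|S| = 1 (leading).

(a) P = 7.216 W  (b) Q = -0.004988 VAR  (c) S = 7.216 VA  (d) PF = 1 (leading)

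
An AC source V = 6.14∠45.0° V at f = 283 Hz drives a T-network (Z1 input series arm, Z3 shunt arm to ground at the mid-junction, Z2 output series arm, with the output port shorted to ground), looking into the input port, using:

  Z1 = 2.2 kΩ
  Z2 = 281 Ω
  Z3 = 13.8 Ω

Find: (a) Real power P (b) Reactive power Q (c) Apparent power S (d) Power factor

Step 1 — Angular frequency: ω = 2π·f = 2π·283 = 1778 rad/s.
Step 2 — Component impedances:
  Z1: Z = R = 2200 Ω
  Z2: Z = R = 281 Ω
  Z3: Z = R = 13.8 Ω
Step 3 — With the output port shorted to ground, the output series arm Z2 runs from the junction to ground; the shunt arm Z3 also runs from the junction to ground. They appear in parallel: Z3 || Z2 = 13.15 Ω.
Step 4 — Series with input arm Z1: Z_in = Z1 + (Z3 || Z2) = 2213 Ω = 2213∠0.0° Ω.
Step 5 — Source phasor: V = 6.14∠45.0° V = 4.342 + j4.342 V.
Step 6 — Current: I = V / Z = 0.001962 + j0.001962 A = 0.002774∠45.0° A.
Step 7 — Complex power: S = V·I* = 0.01703 VA.
Step 8 — Real power: P = Re(S) = 0.01703 W.
Step 9 — Reactive power: Q = Im(S) = 0 VAR.
Step 10 — Apparent power: |S| = 0.01703 VA.
Step 11 — Power factor: PF = P/|S| = 1 (unity).

(a) P = 0.01703 W  (b) Q = 0 VAR  (c) S = 0.01703 VA  (d) PF = 1 (unity)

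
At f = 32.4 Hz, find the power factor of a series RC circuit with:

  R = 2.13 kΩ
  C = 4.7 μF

Step 1 — Angular frequency: ω = 2π·f = 2π·32.4 = 203.6 rad/s.
Step 2 — Component impedances:
  R: Z = R = 2130 Ω
  C: Z = 1/(jωC) = -j/(ω·C) = 0 - j1045 Ω
Step 3 — Series combination: Z_total = R + C = 2130 - j1045 Ω = 2373∠-26.1° Ω.
Step 4 — Power factor: PF = cos(φ) = Re(Z)/|Z| = 2130/2372.6 = 0.8977.
Step 5 — Type: Im(Z) = -1045 ⇒ leading (phase φ = -26.1°).

PF = 0.8977 (leading, φ = -26.1°)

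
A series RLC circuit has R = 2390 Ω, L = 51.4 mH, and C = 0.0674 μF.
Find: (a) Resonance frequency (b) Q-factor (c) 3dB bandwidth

Step 1 — Resonance: ω₀ = 1/√(LC) = 1/√(0.0514·6.74e-08) = 1.699e+04 rad/s.
Step 2 — f₀ = ω₀/(2π) = 2704 Hz.
Step 3 — Series Q: Q = ω₀L/R = 1.699e+04·0.0514/2390 = 0.3654.
Step 4 — Bandwidth: Δω = ω₀/Q = 4.65e+04 rad/s; BW = Δω/(2π) = 7400 Hz.

(a) f₀ = 2704 Hz  (b) Q = 0.3654  (c) BW = 7400 Hz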